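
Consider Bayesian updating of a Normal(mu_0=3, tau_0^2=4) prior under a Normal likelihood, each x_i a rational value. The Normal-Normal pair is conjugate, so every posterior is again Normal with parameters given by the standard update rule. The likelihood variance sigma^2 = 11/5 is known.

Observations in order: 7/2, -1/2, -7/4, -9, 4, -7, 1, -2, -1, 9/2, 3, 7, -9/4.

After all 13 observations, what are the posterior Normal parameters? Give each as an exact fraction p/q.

mu_0=23/271, tau_0^2=44/271

obs 1: x=7/2 → posterior Normal(103/31, 44/31)
obs 2: x=-1/2 → posterior Normal(31/17, 44/51)
obs 3: x=-7/4 → posterior Normal(58/71, 44/71)
obs 4: x=-9 → posterior Normal(-122/91, 44/91)
obs 5: x=4 → posterior Normal(-14/37, 44/111)
obs 6: x=-7 → posterior Normal(-182/131, 44/131)
obs 7: x=1 → posterior Normal(-162/151, 44/151)
obs 8: x=-2 → posterior Normal(-202/171, 44/171)
obs 9: x=-1 → posterior Normal(-222/191, 44/191)
obs 10: x=9/2 → posterior Normal(-132/211, 44/211)
obs 11: x=3 → posterior Normal(-24/77, 4/21)
obs 12: x=7 → posterior Normal(68/251, 44/251)
obs 13: x=-9/4 → posterior Normal(23/271, 44/271)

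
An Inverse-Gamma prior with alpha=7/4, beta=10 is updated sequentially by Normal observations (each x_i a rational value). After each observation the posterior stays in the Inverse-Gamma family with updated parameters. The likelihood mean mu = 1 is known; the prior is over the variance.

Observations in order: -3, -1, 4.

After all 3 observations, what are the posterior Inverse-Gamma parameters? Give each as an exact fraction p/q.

obs 1: x=-3 → posterior Inverse-Gamma(9/4, 18)
obs 2: x=-1 → posterior Inverse-Gamma(11/4, 20)
obs 3: x=4 → posterior Inverse-Gamma(13/4, 49/2)

alpha=13/4, beta=49/2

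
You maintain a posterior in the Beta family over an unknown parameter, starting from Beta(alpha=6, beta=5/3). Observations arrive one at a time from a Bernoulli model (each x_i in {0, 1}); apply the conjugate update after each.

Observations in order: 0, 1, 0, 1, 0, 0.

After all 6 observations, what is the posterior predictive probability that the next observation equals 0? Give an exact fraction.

obs 1: x=0 → posterior Beta(6, 8/3)
obs 2: x=1 → posterior Beta(7, 8/3)
obs 3: x=0 → posterior Beta(7, 11/3)
obs 4: x=1 → posterior Beta(8, 11/3)
obs 5: x=0 → posterior Beta(8, 14/3)
obs 6: x=0 → posterior Beta(8, 17/3)

17/41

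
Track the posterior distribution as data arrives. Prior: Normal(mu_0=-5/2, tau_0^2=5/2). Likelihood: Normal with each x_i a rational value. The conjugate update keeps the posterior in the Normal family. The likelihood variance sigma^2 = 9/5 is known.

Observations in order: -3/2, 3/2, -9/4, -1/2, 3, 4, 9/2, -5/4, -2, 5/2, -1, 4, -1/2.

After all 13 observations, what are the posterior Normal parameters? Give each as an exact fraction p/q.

mu_0=435/686, tau_0^2=45/343

obs 1: x=-3/2 → posterior Normal(-165/86, 45/43)
obs 2: x=3/2 → posterior Normal(-45/68, 45/68)
obs 3: x=-9/4 → posterior Normal(-135/124, 15/31)
obs 4: x=-1/2 → posterior Normal(-455/472, 45/118)
obs 5: x=3 → posterior Normal(-155/572, 45/143)
obs 6: x=4 → posterior Normal(35/96, 15/56)
obs 7: x=9/2 → posterior Normal(695/772, 45/193)
obs 8: x=-5/4 → posterior Normal(285/436, 45/218)
obs 9: x=-2 → posterior Normal(185/486, 5/27)
obs 10: x=5/2 → posterior Normal(155/268, 45/268)
obs 11: x=-1 → posterior Normal(130/293, 45/293)
obs 12: x=4 → posterior Normal(115/159, 15/106)
obs 13: x=-1/2 → posterior Normal(435/686, 45/343)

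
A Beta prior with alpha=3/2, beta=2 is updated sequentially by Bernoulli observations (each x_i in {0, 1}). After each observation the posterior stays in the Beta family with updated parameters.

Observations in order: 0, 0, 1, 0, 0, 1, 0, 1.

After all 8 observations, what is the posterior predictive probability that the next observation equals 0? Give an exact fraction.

14/23

obs 1: x=0 → posterior Beta(3/2, 3)
obs 2: x=0 → posterior Beta(3/2, 4)
obs 3: x=1 → posterior Beta(5/2, 4)
obs 4: x=0 → posterior Beta(5/2, 5)
obs 5: x=0 → posterior Beta(5/2, 6)
obs 6: x=1 → posterior Beta(7/2, 6)
obs 7: x=0 → posterior Beta(7/2, 7)
obs 8: x=1 → posterior Beta(9/2, 7)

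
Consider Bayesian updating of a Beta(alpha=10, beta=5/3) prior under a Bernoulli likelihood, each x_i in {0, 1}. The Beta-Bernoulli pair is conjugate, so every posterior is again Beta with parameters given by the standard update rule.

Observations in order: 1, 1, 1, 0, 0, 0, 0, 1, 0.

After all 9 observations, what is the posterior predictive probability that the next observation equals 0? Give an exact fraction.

obs 1: x=1 → posterior Beta(11, 5/3)
obs 2: x=1 → posterior Beta(12, 5/3)
obs 3: x=1 → posterior Beta(13, 5/3)
obs 4: x=0 → posterior Beta(13, 8/3)
obs 5: x=0 → posterior Beta(13, 11/3)
obs 6: x=0 → posterior Beta(13, 14/3)
obs 7: x=0 → posterior Beta(13, 17/3)
obs 8: x=1 → posterior Beta(14, 17/3)
obs 9: x=0 → posterior Beta(14, 20/3)

10/31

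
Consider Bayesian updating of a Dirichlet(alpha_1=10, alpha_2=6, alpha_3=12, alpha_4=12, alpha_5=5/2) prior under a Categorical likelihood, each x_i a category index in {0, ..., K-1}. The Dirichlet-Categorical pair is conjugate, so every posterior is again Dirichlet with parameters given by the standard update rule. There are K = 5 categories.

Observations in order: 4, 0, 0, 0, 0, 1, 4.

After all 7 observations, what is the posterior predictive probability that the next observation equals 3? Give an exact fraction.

obs 1: x=4 → posterior Dirichlet(10, 6, 12, 12, 7/2)
obs 2: x=0 → posterior Dirichlet(11, 6, 12, 12, 7/2)
obs 3: x=0 → posterior Dirichlet(12, 6, 12, 12, 7/2)
obs 4: x=0 → posterior Dirichlet(13, 6, 12, 12, 7/2)
obs 5: x=0 → posterior Dirichlet(14, 6, 12, 12, 7/2)
obs 6: x=1 → posterior Dirichlet(14, 7, 12, 12, 7/2)
obs 7: x=4 → posterior Dirichlet(14, 7, 12, 12, 9/2)

8/33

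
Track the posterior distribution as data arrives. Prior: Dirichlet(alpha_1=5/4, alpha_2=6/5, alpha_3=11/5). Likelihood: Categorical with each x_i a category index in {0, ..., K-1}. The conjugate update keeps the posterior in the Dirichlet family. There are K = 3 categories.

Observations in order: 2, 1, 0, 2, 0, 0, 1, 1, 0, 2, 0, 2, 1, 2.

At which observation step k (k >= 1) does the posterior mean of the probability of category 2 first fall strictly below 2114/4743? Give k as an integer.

obs 1: x=2 → posterior Dirichlet(5/4, 6/5, 16/5)
obs 2: x=1 → posterior Dirichlet(5/4, 11/5, 16/5)
obs 3: x=0 → posterior Dirichlet(9/4, 11/5, 16/5)
obs 4: x=2 → posterior Dirichlet(9/4, 11/5, 21/5)
obs 5: x=0 → posterior Dirichlet(13/4, 11/5, 21/5)
obs 6: x=0 → posterior Dirichlet(17/4, 11/5, 21/5)
obs 7: x=1 → posterior Dirichlet(17/4, 16/5, 21/5)
obs 8: x=1 → posterior Dirichlet(17/4, 21/5, 21/5)
obs 9: x=0 → posterior Dirichlet(21/4, 21/5, 21/5)
obs 10: x=2 → posterior Dirichlet(21/4, 21/5, 26/5)
obs 11: x=0 → posterior Dirichlet(25/4, 21/5, 26/5)
obs 12: x=2 → posterior Dirichlet(25/4, 21/5, 31/5)
obs 13: x=1 → posterior Dirichlet(25/4, 26/5, 31/5)
obs 14: x=2 → posterior Dirichlet(25/4, 26/5, 36/5)

k = 3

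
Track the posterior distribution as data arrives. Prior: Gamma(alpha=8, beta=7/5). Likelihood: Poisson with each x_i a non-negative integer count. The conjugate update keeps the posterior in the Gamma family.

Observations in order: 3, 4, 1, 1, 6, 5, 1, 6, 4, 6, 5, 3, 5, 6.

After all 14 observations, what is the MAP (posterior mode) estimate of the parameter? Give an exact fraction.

45/11

obs 1: x=3 → posterior Gamma(11, 12/5)
obs 2: x=4 → posterior Gamma(15, 17/5)
obs 3: x=1 → posterior Gamma(16, 22/5)
obs 4: x=1 → posterior Gamma(17, 27/5)
obs 5: x=6 → posterior Gamma(23, 32/5)
obs 6: x=5 → posterior Gamma(28, 37/5)
obs 7: x=1 → posterior Gamma(29, 42/5)
obs 8: x=6 → posterior Gamma(35, 47/5)
obs 9: x=4 → posterior Gamma(39, 52/5)
obs 10: x=6 → posterior Gamma(45, 57/5)
obs 11: x=5 → posterior Gamma(50, 62/5)
obs 12: x=3 → posterior Gamma(53, 67/5)
obs 13: x=5 → posterior Gamma(58, 72/5)
obs 14: x=6 → posterior Gamma(64, 77/5)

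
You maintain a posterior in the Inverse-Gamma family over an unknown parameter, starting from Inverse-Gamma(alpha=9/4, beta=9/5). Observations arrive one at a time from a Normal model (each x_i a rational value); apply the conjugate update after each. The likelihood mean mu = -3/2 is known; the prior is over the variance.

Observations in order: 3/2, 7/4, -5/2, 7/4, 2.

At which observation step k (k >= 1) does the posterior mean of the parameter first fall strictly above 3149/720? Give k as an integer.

obs 1: x=3/2 → posterior Inverse-Gamma(11/4, 63/10)
obs 2: x=7/4 → posterior Inverse-Gamma(13/4, 1853/160)
obs 3: x=-5/2 → posterior Inverse-Gamma(15/4, 1933/160)
obs 4: x=7/4 → posterior Inverse-Gamma(17/4, 1389/80)
obs 5: x=2 → posterior Inverse-Gamma(19/4, 1879/80)

k = 2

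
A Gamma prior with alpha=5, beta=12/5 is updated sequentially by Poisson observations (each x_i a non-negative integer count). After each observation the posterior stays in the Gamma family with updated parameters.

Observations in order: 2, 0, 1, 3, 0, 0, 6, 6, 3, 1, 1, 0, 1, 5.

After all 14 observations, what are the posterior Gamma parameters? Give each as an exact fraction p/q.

alpha=34, beta=82/5

obs 1: x=2 → posterior Gamma(7, 17/5)
obs 2: x=0 → posterior Gamma(7, 22/5)
obs 3: x=1 → posterior Gamma(8, 27/5)
obs 4: x=3 → posterior Gamma(11, 32/5)
obs 5: x=0 → posterior Gamma(11, 37/5)
obs 6: x=0 → posterior Gamma(11, 42/5)
obs 7: x=6 → posterior Gamma(17, 47/5)
obs 8: x=6 → posterior Gamma(23, 52/5)
obs 9: x=3 → posterior Gamma(26, 57/5)
obs 10: x=1 → posterior Gamma(27, 62/5)
obs 11: x=1 → posterior Gamma(28, 67/5)
obs 12: x=0 → posterior Gamma(28, 72/5)
obs 13: x=1 → posterior Gamma(29, 77/5)
obs 14: x=5 → posterior Gamma(34, 82/5)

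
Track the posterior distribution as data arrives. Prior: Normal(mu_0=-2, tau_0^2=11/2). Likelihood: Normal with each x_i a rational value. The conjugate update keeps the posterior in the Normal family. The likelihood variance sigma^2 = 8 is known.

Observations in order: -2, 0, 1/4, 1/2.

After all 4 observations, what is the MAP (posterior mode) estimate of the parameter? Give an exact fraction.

obs 1: x=-2 → posterior Normal(-2, 88/27)
obs 2: x=0 → posterior Normal(-27/19, 44/19)
obs 3: x=1/4 → posterior Normal(-205/196, 88/49)
obs 4: x=1/2 → posterior Normal(-61/80, 22/15)

-61/80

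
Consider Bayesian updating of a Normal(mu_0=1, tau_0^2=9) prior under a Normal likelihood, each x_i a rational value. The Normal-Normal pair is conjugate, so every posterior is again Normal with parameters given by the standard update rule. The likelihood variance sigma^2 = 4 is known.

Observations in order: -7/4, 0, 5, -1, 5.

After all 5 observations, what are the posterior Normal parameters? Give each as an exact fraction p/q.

obs 1: x=-7/4 → posterior Normal(-47/52, 36/13)
obs 2: x=0 → posterior Normal(-47/88, 18/11)
obs 3: x=5 → posterior Normal(133/124, 36/31)
obs 4: x=-1 → posterior Normal(97/160, 9/10)
obs 5: x=5 → posterior Normal(277/196, 36/49)

mu_0=277/196, tau_0^2=36/49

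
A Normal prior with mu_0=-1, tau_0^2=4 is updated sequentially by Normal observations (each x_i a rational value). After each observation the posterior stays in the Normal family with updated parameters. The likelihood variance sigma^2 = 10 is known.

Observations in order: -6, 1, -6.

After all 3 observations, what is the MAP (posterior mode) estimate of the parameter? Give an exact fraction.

-27/11

obs 1: x=-6 → posterior Normal(-17/7, 20/7)
obs 2: x=1 → posterior Normal(-5/3, 20/9)
obs 3: x=-6 → posterior Normal(-27/11, 20/11)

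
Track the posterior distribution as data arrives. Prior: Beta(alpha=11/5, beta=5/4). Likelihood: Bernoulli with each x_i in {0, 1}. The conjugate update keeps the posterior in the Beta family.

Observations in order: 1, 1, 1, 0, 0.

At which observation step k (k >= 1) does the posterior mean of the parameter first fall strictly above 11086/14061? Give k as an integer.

obs 1: x=1 → posterior Beta(16/5, 5/4)
obs 2: x=1 → posterior Beta(21/5, 5/4)
obs 3: x=1 → posterior Beta(26/5, 5/4)
obs 4: x=0 → posterior Beta(26/5, 9/4)
obs 5: x=0 → posterior Beta(26/5, 13/4)

k = 3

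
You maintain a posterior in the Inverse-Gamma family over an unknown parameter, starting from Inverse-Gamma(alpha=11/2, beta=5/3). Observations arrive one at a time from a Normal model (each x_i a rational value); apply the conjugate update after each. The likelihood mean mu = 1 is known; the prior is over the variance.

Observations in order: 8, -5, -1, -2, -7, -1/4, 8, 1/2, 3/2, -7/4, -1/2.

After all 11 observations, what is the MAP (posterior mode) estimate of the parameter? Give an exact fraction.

5429/576

obs 1: x=8 → posterior Inverse-Gamma(6, 157/6)
obs 2: x=-5 → posterior Inverse-Gamma(13/2, 265/6)
obs 3: x=-1 → posterior Inverse-Gamma(7, 277/6)
obs 4: x=-2 → posterior Inverse-Gamma(15/2, 152/3)
obs 5: x=-7 → posterior Inverse-Gamma(8, 248/3)
obs 6: x=-1/4 → posterior Inverse-Gamma(17/2, 8011/96)
obs 7: x=8 → posterior Inverse-Gamma(9, 10363/96)
obs 8: x=1/2 → posterior Inverse-Gamma(19/2, 10375/96)
obs 9: x=3/2 → posterior Inverse-Gamma(10, 10387/96)
obs 10: x=-7/4 → posterior Inverse-Gamma(21/2, 5375/48)
obs 11: x=-1/2 → posterior Inverse-Gamma(11, 5429/48)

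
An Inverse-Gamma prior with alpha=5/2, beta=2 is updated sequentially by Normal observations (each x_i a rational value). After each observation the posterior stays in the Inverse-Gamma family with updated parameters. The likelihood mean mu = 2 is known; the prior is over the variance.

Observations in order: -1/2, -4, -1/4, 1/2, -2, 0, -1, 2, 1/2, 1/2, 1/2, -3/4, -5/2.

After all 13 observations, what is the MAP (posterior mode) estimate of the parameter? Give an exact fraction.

obs 1: x=-1/2 → posterior Inverse-Gamma(3, 41/8)
obs 2: x=-4 → posterior Inverse-Gamma(7/2, 185/8)
obs 3: x=-1/4 → posterior Inverse-Gamma(4, 821/32)
obs 4: x=1/2 → posterior Inverse-Gamma(9/2, 857/32)
obs 5: x=-2 → posterior Inverse-Gamma(5, 1113/32)
obs 6: x=0 → posterior Inverse-Gamma(11/2, 1177/32)
obs 7: x=-1 → posterior Inverse-Gamma(6, 1321/32)
obs 8: x=2 → posterior Inverse-Gamma(13/2, 1321/32)
obs 9: x=1/2 → posterior Inverse-Gamma(7, 1357/32)
obs 10: x=1/2 → posterior Inverse-Gamma(15/2, 1393/32)
obs 11: x=1/2 → posterior Inverse-Gamma(8, 1429/32)
obs 12: x=-3/4 → posterior Inverse-Gamma(17/2, 775/16)
obs 13: x=-5/2 → posterior Inverse-Gamma(9, 937/16)

937/160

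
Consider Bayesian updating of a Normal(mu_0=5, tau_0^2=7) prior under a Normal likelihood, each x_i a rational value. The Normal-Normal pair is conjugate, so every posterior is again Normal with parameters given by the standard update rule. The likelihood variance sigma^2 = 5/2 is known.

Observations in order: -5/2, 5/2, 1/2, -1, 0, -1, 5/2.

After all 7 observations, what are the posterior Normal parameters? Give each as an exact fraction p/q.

obs 1: x=-5/2 → posterior Normal(-10/19, 35/19)
obs 2: x=5/2 → posterior Normal(25/33, 35/33)
obs 3: x=1/2 → posterior Normal(32/47, 35/47)
obs 4: x=-1 → posterior Normal(18/61, 35/61)
obs 5: x=0 → posterior Normal(6/25, 7/15)
obs 6: x=-1 → posterior Normal(4/89, 35/89)
obs 7: x=5/2 → posterior Normal(39/103, 35/103)

mu_0=39/103, tau_0^2=35/103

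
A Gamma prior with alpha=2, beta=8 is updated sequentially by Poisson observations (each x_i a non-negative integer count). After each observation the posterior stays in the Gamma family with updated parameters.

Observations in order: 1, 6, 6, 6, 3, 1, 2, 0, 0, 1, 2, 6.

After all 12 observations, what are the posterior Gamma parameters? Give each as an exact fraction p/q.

obs 1: x=1 → posterior Gamma(3, 9)
obs 2: x=6 → posterior Gamma(9, 10)
obs 3: x=6 → posterior Gamma(15, 11)
obs 4: x=6 → posterior Gamma(21, 12)
obs 5: x=3 → posterior Gamma(24, 13)
obs 6: x=1 → posterior Gamma(25, 14)
obs 7: x=2 → posterior Gamma(27, 15)
obs 8: x=0 → posterior Gamma(27, 16)
obs 9: x=0 → posterior Gamma(27, 17)
obs 10: x=1 → posterior Gamma(28, 18)
obs 11: x=2 → posterior Gamma(30, 19)
obs 12: x=6 → posterior Gamma(36, 20)

alpha=36, beta=20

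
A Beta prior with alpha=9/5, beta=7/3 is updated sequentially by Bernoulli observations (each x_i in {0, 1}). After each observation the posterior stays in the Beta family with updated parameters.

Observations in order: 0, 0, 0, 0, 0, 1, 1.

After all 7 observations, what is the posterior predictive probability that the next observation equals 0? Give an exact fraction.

110/167

obs 1: x=0 → posterior Beta(9/5, 10/3)
obs 2: x=0 → posterior Beta(9/5, 13/3)
obs 3: x=0 → posterior Beta(9/5, 16/3)
obs 4: x=0 → posterior Beta(9/5, 19/3)
obs 5: x=0 → posterior Beta(9/5, 22/3)
obs 6: x=1 → posterior Beta(14/5, 22/3)
obs 7: x=1 → posterior Beta(19/5, 22/3)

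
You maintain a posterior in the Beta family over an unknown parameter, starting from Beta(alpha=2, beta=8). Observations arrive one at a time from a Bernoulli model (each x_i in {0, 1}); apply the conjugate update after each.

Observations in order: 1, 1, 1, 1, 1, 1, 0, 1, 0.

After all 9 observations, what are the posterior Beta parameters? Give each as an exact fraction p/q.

alpha=9, beta=10

obs 1: x=1 → posterior Beta(3, 8)
obs 2: x=1 → posterior Beta(4, 8)
obs 3: x=1 → posterior Beta(5, 8)
obs 4: x=1 → posterior Beta(6, 8)
obs 5: x=1 → posterior Beta(7, 8)
obs 6: x=1 → posterior Beta(8, 8)
obs 7: x=0 → posterior Beta(8, 9)
obs 8: x=1 → posterior Beta(9, 9)
obs 9: x=0 → posterior Beta(9, 10)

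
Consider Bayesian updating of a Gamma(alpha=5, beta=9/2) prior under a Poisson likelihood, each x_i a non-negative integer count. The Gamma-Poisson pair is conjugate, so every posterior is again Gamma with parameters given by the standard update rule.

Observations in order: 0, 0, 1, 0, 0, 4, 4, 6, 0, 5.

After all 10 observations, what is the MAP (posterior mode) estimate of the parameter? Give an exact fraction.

obs 1: x=0 → posterior Gamma(5, 11/2)
obs 2: x=0 → posterior Gamma(5, 13/2)
obs 3: x=1 → posterior Gamma(6, 15/2)
obs 4: x=0 → posterior Gamma(6, 17/2)
obs 5: x=0 → posterior Gamma(6, 19/2)
obs 6: x=4 → posterior Gamma(10, 21/2)
obs 7: x=4 → posterior Gamma(14, 23/2)
obs 8: x=6 → posterior Gamma(20, 25/2)
obs 9: x=0 → posterior Gamma(20, 27/2)
obs 10: x=5 → posterior Gamma(25, 29/2)

48/29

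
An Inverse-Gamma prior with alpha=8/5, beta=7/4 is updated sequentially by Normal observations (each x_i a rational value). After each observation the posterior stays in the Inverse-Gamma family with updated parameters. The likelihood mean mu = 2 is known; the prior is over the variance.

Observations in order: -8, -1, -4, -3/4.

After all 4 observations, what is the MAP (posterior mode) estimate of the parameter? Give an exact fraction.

12485/736

obs 1: x=-8 → posterior Inverse-Gamma(21/10, 207/4)
obs 2: x=-1 → posterior Inverse-Gamma(13/5, 225/4)
obs 3: x=-4 → posterior Inverse-Gamma(31/10, 297/4)
obs 4: x=-3/4 → posterior Inverse-Gamma(18/5, 2497/32)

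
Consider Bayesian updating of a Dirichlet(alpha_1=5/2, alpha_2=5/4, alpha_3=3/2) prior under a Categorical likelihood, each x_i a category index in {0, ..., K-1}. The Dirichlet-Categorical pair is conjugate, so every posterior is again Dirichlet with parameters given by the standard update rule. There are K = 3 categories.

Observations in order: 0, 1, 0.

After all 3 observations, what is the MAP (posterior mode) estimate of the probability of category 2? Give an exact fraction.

obs 1: x=0 → posterior Dirichlet(7/2, 5/4, 3/2)
obs 2: x=1 → posterior Dirichlet(7/2, 9/4, 3/2)
obs 3: x=0 → posterior Dirichlet(9/2, 9/4, 3/2)

2/21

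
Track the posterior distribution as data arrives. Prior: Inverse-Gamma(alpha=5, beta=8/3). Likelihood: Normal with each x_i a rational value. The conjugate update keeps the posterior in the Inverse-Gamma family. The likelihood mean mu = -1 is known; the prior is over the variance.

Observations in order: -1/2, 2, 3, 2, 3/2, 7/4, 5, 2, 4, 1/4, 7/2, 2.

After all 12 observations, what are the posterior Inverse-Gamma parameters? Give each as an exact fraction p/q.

alpha=11, beta=3701/48

obs 1: x=-1/2 → posterior Inverse-Gamma(11/2, 67/24)
obs 2: x=2 → posterior Inverse-Gamma(6, 175/24)
obs 3: x=3 → posterior Inverse-Gamma(13/2, 367/24)
obs 4: x=2 → posterior Inverse-Gamma(7, 475/24)
obs 5: x=3/2 → posterior Inverse-Gamma(15/2, 275/12)
obs 6: x=7/4 → posterior Inverse-Gamma(8, 2563/96)
obs 7: x=5 → posterior Inverse-Gamma(17/2, 4291/96)
obs 8: x=2 → posterior Inverse-Gamma(9, 4723/96)
obs 9: x=4 → posterior Inverse-Gamma(19/2, 5923/96)
obs 10: x=1/4 → posterior Inverse-Gamma(10, 2999/48)
obs 11: x=7/2 → posterior Inverse-Gamma(21/2, 3485/48)
obs 12: x=2 → posterior Inverse-Gamma(11, 3701/48)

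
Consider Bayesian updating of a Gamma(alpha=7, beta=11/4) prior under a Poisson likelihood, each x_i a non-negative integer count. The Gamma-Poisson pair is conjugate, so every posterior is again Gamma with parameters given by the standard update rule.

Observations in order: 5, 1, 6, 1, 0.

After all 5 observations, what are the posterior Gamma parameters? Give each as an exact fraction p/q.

alpha=20, beta=31/4

obs 1: x=5 → posterior Gamma(12, 15/4)
obs 2: x=1 → posterior Gamma(13, 19/4)
obs 3: x=6 → posterior Gamma(19, 23/4)
obs 4: x=1 → posterior Gamma(20, 27/4)
obs 5: x=0 → posterior Gamma(20, 31/4)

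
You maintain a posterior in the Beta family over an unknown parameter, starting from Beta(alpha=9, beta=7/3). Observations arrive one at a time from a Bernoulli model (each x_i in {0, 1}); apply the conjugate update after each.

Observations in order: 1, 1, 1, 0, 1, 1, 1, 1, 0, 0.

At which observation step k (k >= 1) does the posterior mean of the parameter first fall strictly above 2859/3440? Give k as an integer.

obs 1: x=1 → posterior Beta(10, 7/3)
obs 2: x=1 → posterior Beta(11, 7/3)
obs 3: x=1 → posterior Beta(12, 7/3)
obs 4: x=0 → posterior Beta(12, 10/3)
obs 5: x=1 → posterior Beta(13, 10/3)
obs 6: x=1 → posterior Beta(14, 10/3)
obs 7: x=1 → posterior Beta(15, 10/3)
obs 8: x=1 → posterior Beta(16, 10/3)
obs 9: x=0 → posterior Beta(16, 13/3)
obs 10: x=0 → posterior Beta(16, 16/3)

k = 3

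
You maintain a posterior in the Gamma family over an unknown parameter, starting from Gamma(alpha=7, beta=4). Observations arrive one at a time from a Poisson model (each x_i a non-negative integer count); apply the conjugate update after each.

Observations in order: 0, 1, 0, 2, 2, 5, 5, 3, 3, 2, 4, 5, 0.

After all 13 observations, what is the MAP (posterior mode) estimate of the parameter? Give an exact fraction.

38/17

obs 1: x=0 → posterior Gamma(7, 5)
obs 2: x=1 → posterior Gamma(8, 6)
obs 3: x=0 → posterior Gamma(8, 7)
obs 4: x=2 → posterior Gamma(10, 8)
obs 5: x=2 → posterior Gamma(12, 9)
obs 6: x=5 → posterior Gamma(17, 10)
obs 7: x=5 → posterior Gamma(22, 11)
obs 8: x=3 → posterior Gamma(25, 12)
obs 9: x=3 → posterior Gamma(28, 13)
obs 10: x=2 → posterior Gamma(30, 14)
obs 11: x=4 → posterior Gamma(34, 15)
obs 12: x=5 → posterior Gamma(39, 16)
obs 13: x=0 → posterior Gamma(39, 17)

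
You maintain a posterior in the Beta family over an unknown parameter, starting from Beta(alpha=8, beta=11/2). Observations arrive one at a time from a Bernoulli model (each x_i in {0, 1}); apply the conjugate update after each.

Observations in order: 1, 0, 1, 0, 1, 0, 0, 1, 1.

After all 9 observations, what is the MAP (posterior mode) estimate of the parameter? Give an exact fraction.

obs 1: x=1 → posterior Beta(9, 11/2)
obs 2: x=0 → posterior Beta(9, 13/2)
obs 3: x=1 → posterior Beta(10, 13/2)
obs 4: x=0 → posterior Beta(10, 15/2)
obs 5: x=1 → posterior Beta(11, 15/2)
obs 6: x=0 → posterior Beta(11, 17/2)
obs 7: x=0 → posterior Beta(11, 19/2)
obs 8: x=1 → posterior Beta(12, 19/2)
obs 9: x=1 → posterior Beta(13, 19/2)

24/41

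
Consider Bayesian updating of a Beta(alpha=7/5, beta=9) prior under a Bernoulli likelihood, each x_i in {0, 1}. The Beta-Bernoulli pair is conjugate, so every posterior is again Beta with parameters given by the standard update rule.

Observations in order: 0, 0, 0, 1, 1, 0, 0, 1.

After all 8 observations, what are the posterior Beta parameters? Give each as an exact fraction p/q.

alpha=22/5, beta=14

obs 1: x=0 → posterior Beta(7/5, 10)
obs 2: x=0 → posterior Beta(7/5, 11)
obs 3: x=0 → posterior Beta(7/5, 12)
obs 4: x=1 → posterior Beta(12/5, 12)
obs 5: x=1 → posterior Beta(17/5, 12)
obs 6: x=0 → posterior Beta(17/5, 13)
obs 7: x=0 → posterior Beta(17/5, 14)
obs 8: x=1 → posterior Beta(22/5, 14)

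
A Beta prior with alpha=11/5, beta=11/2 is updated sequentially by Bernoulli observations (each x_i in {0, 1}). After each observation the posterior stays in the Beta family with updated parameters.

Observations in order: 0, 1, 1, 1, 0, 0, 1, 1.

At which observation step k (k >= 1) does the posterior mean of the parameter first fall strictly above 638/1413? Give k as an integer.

k = 8

obs 1: x=0 → posterior Beta(11/5, 13/2)
obs 2: x=1 → posterior Beta(16/5, 13/2)
obs 3: x=1 → posterior Beta(21/5, 13/2)
obs 4: x=1 → posterior Beta(26/5, 13/2)
obs 5: x=0 → posterior Beta(26/5, 15/2)
obs 6: x=0 → posterior Beta(26/5, 17/2)
obs 7: x=1 → posterior Beta(31/5, 17/2)
obs 8: x=1 → posterior Beta(36/5, 17/2)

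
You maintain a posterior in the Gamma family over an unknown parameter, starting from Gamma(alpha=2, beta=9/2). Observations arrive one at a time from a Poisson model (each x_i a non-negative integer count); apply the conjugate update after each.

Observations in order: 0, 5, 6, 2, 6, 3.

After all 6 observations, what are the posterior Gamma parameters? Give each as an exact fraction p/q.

obs 1: x=0 → posterior Gamma(2, 11/2)
obs 2: x=5 → posterior Gamma(7, 13/2)
obs 3: x=6 → posterior Gamma(13, 15/2)
obs 4: x=2 → posterior Gamma(15, 17/2)
obs 5: x=6 → posterior Gamma(21, 19/2)
obs 6: x=3 → posterior Gamma(24, 21/2)

alpha=24, beta=21/2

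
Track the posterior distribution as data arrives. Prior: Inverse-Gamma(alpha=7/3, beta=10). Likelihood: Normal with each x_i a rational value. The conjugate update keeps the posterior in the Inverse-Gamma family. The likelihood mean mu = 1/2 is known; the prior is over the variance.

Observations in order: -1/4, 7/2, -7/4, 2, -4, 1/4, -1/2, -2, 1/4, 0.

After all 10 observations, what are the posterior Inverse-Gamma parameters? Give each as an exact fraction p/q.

alpha=22/3, beta=259/8

obs 1: x=-1/4 → posterior Inverse-Gamma(17/6, 329/32)
obs 2: x=7/2 → posterior Inverse-Gamma(10/3, 473/32)
obs 3: x=-7/4 → posterior Inverse-Gamma(23/6, 277/16)
obs 4: x=2 → posterior Inverse-Gamma(13/3, 295/16)
obs 5: x=-4 → posterior Inverse-Gamma(29/6, 457/16)
obs 6: x=1/4 → posterior Inverse-Gamma(16/3, 915/32)
obs 7: x=-1/2 → posterior Inverse-Gamma(35/6, 931/32)
obs 8: x=-2 → posterior Inverse-Gamma(19/3, 1031/32)
obs 9: x=1/4 → posterior Inverse-Gamma(41/6, 129/4)
obs 10: x=0 → posterior Inverse-Gamma(22/3, 259/8)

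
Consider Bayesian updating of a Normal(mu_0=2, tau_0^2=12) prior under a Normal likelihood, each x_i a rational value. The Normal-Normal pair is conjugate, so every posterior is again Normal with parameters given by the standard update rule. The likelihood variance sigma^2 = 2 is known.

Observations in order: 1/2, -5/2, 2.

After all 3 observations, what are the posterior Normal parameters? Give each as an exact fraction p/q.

obs 1: x=1/2 → posterior Normal(5/7, 12/7)
obs 2: x=-5/2 → posterior Normal(-10/13, 12/13)
obs 3: x=2 → posterior Normal(2/19, 12/19)

mu_0=2/19, tau_0^2=12/19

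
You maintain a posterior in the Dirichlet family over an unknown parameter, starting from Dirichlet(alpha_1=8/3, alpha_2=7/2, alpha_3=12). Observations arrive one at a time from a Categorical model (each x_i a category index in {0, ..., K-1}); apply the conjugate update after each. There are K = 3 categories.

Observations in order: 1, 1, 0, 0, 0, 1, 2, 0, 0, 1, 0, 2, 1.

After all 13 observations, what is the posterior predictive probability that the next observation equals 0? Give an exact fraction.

obs 1: x=1 → posterior Dirichlet(8/3, 9/2, 12)
obs 2: x=1 → posterior Dirichlet(8/3, 11/2, 12)
obs 3: x=0 → posterior Dirichlet(11/3, 11/2, 12)
obs 4: x=0 → posterior Dirichlet(14/3, 11/2, 12)
obs 5: x=0 → posterior Dirichlet(17/3, 11/2, 12)
obs 6: x=1 → posterior Dirichlet(17/3, 13/2, 12)
obs 7: x=2 → posterior Dirichlet(17/3, 13/2, 13)
obs 8: x=0 → posterior Dirichlet(20/3, 13/2, 13)
obs 9: x=0 → posterior Dirichlet(23/3, 13/2, 13)
obs 10: x=1 → posterior Dirichlet(23/3, 15/2, 13)
obs 11: x=0 → posterior Dirichlet(26/3, 15/2, 13)
obs 12: x=2 → posterior Dirichlet(26/3, 15/2, 14)
obs 13: x=1 → posterior Dirichlet(26/3, 17/2, 14)

52/187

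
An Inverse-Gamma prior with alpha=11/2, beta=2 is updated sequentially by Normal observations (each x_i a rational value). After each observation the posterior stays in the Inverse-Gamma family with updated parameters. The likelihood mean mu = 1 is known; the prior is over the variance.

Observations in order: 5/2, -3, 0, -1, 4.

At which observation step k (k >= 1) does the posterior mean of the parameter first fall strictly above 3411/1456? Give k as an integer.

k = 5

obs 1: x=5/2 → posterior Inverse-Gamma(6, 25/8)
obs 2: x=-3 → posterior Inverse-Gamma(13/2, 89/8)
obs 3: x=0 → posterior Inverse-Gamma(7, 93/8)
obs 4: x=-1 → posterior Inverse-Gamma(15/2, 109/8)
obs 5: x=4 → posterior Inverse-Gamma(8, 145/8)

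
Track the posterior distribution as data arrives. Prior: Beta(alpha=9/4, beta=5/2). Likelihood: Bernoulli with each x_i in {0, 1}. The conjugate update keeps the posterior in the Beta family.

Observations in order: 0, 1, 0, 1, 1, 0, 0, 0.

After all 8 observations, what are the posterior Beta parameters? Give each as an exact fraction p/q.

obs 1: x=0 → posterior Beta(9/4, 7/2)
obs 2: x=1 → posterior Beta(13/4, 7/2)
obs 3: x=0 → posterior Beta(13/4, 9/2)
obs 4: x=1 → posterior Beta(17/4, 9/2)
obs 5: x=1 → posterior Beta(21/4, 9/2)
obs 6: x=0 → posterior Beta(21/4, 11/2)
obs 7: x=0 → posterior Beta(21/4, 13/2)
obs 8: x=0 → posterior Beta(21/4, 15/2)

alpha=21/4, beta=15/2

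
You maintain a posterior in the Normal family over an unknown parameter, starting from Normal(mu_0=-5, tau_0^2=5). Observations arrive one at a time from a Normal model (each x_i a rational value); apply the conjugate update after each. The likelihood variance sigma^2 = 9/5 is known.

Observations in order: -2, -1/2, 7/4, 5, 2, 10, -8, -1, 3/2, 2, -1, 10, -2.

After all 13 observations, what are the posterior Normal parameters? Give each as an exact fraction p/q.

mu_0=1595/1336, tau_0^2=45/334

obs 1: x=-2 → posterior Normal(-95/34, 45/34)
obs 2: x=-1/2 → posterior Normal(-215/118, 45/59)
obs 3: x=7/4 → posterior Normal(-85/112, 15/28)
obs 4: x=5 → posterior Normal(245/436, 45/109)
obs 5: x=2 → posterior Normal(445/536, 45/134)
obs 6: x=10 → posterior Normal(1445/636, 15/53)
obs 7: x=-8 → posterior Normal(645/736, 45/184)
obs 8: x=-1 → posterior Normal(545/836, 45/209)
obs 9: x=3/2 → posterior Normal(695/936, 5/26)
obs 10: x=2 → posterior Normal(895/1036, 45/259)
obs 11: x=-1 → posterior Normal(795/1136, 45/284)
obs 12: x=10 → posterior Normal(1795/1236, 15/103)
obs 13: x=-2 → posterior Normal(1595/1336, 45/334)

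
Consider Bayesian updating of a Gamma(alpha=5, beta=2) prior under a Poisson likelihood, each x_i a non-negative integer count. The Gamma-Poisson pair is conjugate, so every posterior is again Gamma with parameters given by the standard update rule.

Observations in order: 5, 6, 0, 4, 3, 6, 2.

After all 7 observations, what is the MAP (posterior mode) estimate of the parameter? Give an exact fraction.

10/3

obs 1: x=5 → posterior Gamma(10, 3)
obs 2: x=6 → posterior Gamma(16, 4)
obs 3: x=0 → posterior Gamma(16, 5)
obs 4: x=4 → posterior Gamma(20, 6)
obs 5: x=3 → posterior Gamma(23, 7)
obs 6: x=6 → posterior Gamma(29, 8)
obs 7: x=2 → posterior Gamma(31, 9)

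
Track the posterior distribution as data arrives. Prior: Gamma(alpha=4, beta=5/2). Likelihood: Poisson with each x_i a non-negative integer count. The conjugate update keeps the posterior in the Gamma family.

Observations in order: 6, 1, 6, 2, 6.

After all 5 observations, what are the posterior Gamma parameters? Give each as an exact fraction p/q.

alpha=25, beta=15/2

obs 1: x=6 → posterior Gamma(10, 7/2)
obs 2: x=1 → posterior Gamma(11, 9/2)
obs 3: x=6 → posterior Gamma(17, 11/2)
obs 4: x=2 → posterior Gamma(19, 13/2)
obs 5: x=6 → posterior Gamma(25, 15/2)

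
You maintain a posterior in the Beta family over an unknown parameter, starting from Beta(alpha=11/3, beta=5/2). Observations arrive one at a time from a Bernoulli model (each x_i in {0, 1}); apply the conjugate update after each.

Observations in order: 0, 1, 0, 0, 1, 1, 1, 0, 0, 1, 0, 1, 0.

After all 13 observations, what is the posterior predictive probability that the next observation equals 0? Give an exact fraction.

obs 1: x=0 → posterior Beta(11/3, 7/2)
obs 2: x=1 → posterior Beta(14/3, 7/2)
obs 3: x=0 → posterior Beta(14/3, 9/2)
obs 4: x=0 → posterior Beta(14/3, 11/2)
obs 5: x=1 → posterior Beta(17/3, 11/2)
obs 6: x=1 → posterior Beta(20/3, 11/2)
obs 7: x=1 → posterior Beta(23/3, 11/2)
obs 8: x=0 → posterior Beta(23/3, 13/2)
obs 9: x=0 → posterior Beta(23/3, 15/2)
obs 10: x=1 → posterior Beta(26/3, 15/2)
obs 11: x=0 → posterior Beta(26/3, 17/2)
obs 12: x=1 → posterior Beta(29/3, 17/2)
obs 13: x=0 → posterior Beta(29/3, 19/2)

57/115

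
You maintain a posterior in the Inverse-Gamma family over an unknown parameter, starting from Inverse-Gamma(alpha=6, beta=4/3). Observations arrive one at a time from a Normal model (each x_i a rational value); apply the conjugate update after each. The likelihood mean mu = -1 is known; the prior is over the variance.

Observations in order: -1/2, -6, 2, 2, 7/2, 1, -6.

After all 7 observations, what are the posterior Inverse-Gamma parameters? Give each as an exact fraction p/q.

alpha=19/2, beta=571/12

obs 1: x=-1/2 → posterior Inverse-Gamma(13/2, 35/24)
obs 2: x=-6 → posterior Inverse-Gamma(7, 335/24)
obs 3: x=2 → posterior Inverse-Gamma(15/2, 443/24)
obs 4: x=2 → posterior Inverse-Gamma(8, 551/24)
obs 5: x=7/2 → posterior Inverse-Gamma(17/2, 397/12)
obs 6: x=1 → posterior Inverse-Gamma(9, 421/12)
obs 7: x=-6 → posterior Inverse-Gamma(19/2, 571/12)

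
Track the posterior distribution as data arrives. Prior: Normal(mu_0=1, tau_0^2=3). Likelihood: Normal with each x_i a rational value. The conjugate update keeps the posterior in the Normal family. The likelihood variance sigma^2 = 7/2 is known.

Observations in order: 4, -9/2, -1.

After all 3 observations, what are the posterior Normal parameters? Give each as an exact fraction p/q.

mu_0=-2/25, tau_0^2=21/25

obs 1: x=4 → posterior Normal(31/13, 21/13)
obs 2: x=-9/2 → posterior Normal(4/19, 21/19)
obs 3: x=-1 → posterior Normal(-2/25, 21/25)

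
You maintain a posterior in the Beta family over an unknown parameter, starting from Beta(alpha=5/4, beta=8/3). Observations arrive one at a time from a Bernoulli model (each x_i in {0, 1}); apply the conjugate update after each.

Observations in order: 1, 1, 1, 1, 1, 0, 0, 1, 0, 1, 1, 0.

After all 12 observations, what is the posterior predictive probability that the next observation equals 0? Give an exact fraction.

obs 1: x=1 → posterior Beta(9/4, 8/3)
obs 2: x=1 → posterior Beta(13/4, 8/3)
obs 3: x=1 → posterior Beta(17/4, 8/3)
obs 4: x=1 → posterior Beta(21/4, 8/3)
obs 5: x=1 → posterior Beta(25/4, 8/3)
obs 6: x=0 → posterior Beta(25/4, 11/3)
obs 7: x=0 → posterior Beta(25/4, 14/3)
obs 8: x=1 → posterior Beta(29/4, 14/3)
obs 9: x=0 → posterior Beta(29/4, 17/3)
obs 10: x=1 → posterior Beta(33/4, 17/3)
obs 11: x=1 → posterior Beta(37/4, 17/3)
obs 12: x=0 → posterior Beta(37/4, 20/3)

80/191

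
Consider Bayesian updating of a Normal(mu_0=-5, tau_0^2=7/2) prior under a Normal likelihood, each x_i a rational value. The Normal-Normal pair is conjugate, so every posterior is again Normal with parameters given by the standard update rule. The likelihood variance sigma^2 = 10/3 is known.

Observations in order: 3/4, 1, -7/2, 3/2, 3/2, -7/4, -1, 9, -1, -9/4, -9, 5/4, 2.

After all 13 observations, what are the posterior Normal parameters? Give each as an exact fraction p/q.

obs 1: x=3/4 → posterior Normal(-337/164, 70/41)
obs 2: x=1 → posterior Normal(-253/248, 35/31)
obs 3: x=-7/2 → posterior Normal(-547/332, 70/83)
obs 4: x=3/2 → posterior Normal(-421/416, 35/52)
obs 5: x=3/2 → posterior Normal(-59/100, 14/25)
obs 6: x=-7/4 → posterior Normal(-221/292, 35/73)
obs 7: x=-1 → posterior Normal(-263/334, 70/167)
obs 8: x=9 → posterior Normal(115/376, 35/94)
obs 9: x=-1 → posterior Normal(73/418, 70/209)
obs 10: x=-9/4 → posterior Normal(-43/920, 7/23)
obs 11: x=-9 → posterior Normal(-799/1004, 70/251)
obs 12: x=5/4 → posterior Normal(-347/544, 35/136)
obs 13: x=2 → posterior Normal(-263/586, 70/293)

mu_0=-263/586, tau_0^2=70/293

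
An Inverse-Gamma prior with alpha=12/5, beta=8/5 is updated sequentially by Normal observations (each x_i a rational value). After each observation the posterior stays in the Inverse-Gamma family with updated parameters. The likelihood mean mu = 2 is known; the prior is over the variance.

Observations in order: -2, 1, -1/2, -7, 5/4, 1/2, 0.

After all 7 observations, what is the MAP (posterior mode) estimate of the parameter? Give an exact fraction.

obs 1: x=-2 → posterior Inverse-Gamma(29/10, 48/5)
obs 2: x=1 → posterior Inverse-Gamma(17/5, 101/10)
obs 3: x=-1/2 → posterior Inverse-Gamma(39/10, 529/40)
obs 4: x=-7 → posterior Inverse-Gamma(22/5, 2149/40)
obs 5: x=5/4 → posterior Inverse-Gamma(49/10, 8641/160)
obs 6: x=1/2 → posterior Inverse-Gamma(27/5, 8821/160)
obs 7: x=0 → posterior Inverse-Gamma(59/10, 9141/160)

3047/368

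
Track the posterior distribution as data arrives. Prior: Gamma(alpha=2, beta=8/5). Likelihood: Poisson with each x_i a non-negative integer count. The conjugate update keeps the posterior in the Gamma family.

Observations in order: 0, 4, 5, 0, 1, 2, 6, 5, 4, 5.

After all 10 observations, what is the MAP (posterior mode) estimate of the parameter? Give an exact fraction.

obs 1: x=0 → posterior Gamma(2, 13/5)
obs 2: x=4 → posterior Gamma(6, 18/5)
obs 3: x=5 → posterior Gamma(11, 23/5)
obs 4: x=0 → posterior Gamma(11, 28/5)
obs 5: x=1 → posterior Gamma(12, 33/5)
obs 6: x=2 → posterior Gamma(14, 38/5)
obs 7: x=6 → posterior Gamma(20, 43/5)
obs 8: x=5 → posterior Gamma(25, 48/5)
obs 9: x=4 → posterior Gamma(29, 53/5)
obs 10: x=5 → posterior Gamma(34, 58/5)

165/58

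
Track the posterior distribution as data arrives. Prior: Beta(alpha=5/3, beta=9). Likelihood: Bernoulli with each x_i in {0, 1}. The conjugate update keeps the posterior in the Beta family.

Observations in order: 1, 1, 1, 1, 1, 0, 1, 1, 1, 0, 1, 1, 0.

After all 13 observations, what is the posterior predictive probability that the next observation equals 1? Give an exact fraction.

obs 1: x=1 → posterior Beta(8/3, 9)
obs 2: x=1 → posterior Beta(11/3, 9)
obs 3: x=1 → posterior Beta(14/3, 9)
obs 4: x=1 → posterior Beta(17/3, 9)
obs 5: x=1 → posterior Beta(20/3, 9)
obs 6: x=0 → posterior Beta(20/3, 10)
obs 7: x=1 → posterior Beta(23/3, 10)
obs 8: x=1 → posterior Beta(26/3, 10)
obs 9: x=1 → posterior Beta(29/3, 10)
obs 10: x=0 → posterior Beta(29/3, 11)
obs 11: x=1 → posterior Beta(32/3, 11)
obs 12: x=1 → posterior Beta(35/3, 11)
obs 13: x=0 → posterior Beta(35/3, 12)

35/71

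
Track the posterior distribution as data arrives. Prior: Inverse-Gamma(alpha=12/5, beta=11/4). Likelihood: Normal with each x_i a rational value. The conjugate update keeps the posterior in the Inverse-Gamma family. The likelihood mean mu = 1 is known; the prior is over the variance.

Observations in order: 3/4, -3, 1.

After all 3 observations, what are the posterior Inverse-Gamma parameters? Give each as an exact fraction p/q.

alpha=39/10, beta=345/32

obs 1: x=3/4 → posterior Inverse-Gamma(29/10, 89/32)
obs 2: x=-3 → posterior Inverse-Gamma(17/5, 345/32)
obs 3: x=1 → posterior Inverse-Gamma(39/10, 345/32)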